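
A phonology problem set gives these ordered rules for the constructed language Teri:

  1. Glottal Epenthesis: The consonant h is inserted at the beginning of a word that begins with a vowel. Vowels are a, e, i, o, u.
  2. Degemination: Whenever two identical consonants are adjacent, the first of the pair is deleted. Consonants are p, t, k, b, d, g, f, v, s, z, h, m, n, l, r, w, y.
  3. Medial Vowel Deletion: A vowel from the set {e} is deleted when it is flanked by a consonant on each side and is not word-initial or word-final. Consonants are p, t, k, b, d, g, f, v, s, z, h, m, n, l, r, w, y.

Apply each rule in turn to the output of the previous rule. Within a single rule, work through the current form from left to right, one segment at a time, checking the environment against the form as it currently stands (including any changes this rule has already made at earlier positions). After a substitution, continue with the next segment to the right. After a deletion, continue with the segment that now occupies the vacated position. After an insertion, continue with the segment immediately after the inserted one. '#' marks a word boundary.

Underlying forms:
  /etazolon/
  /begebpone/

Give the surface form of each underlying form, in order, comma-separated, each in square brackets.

/etazolon/:
  1 Glottal Epenthesis: [etazolon] → [hetazolon]
  2 Degemination: no change — [hetazolon]
  3 Medial Vowel Deletion: [hetazolon] → [htazolon]
/begebpone/:
  1 Glottal Epenthesis: no change — [begebpone]
  2 Degemination: no change — [begebpone]
  3 Medial Vowel Deletion: [begebpone] → [bgbpone]

[htazolon], [bgbpone]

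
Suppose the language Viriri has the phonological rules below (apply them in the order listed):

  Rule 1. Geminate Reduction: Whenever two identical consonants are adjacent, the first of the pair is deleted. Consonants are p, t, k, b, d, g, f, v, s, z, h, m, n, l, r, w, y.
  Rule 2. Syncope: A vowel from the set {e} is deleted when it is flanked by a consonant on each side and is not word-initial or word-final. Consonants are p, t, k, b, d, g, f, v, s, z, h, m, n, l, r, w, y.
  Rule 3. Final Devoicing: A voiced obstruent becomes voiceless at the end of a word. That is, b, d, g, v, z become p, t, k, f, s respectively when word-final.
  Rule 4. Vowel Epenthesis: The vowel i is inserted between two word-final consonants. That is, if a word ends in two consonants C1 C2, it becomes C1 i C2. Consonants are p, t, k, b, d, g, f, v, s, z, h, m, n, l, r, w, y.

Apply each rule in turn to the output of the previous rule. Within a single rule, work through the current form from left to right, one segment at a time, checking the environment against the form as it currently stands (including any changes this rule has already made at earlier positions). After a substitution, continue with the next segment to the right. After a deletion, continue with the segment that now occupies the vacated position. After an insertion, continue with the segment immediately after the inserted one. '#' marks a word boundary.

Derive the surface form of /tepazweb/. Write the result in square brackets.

[tpazwip]

Rule 1 Geminate Reduction: no change — [tepazweb]
Rule 2 Syncope: [tepazweb] → [tpazwb]
Rule 3 Final Devoicing: [tpazwb] → [tpazwp]
Rule 4 Vowel Epenthesis: [tpazwp] → [tpazwip]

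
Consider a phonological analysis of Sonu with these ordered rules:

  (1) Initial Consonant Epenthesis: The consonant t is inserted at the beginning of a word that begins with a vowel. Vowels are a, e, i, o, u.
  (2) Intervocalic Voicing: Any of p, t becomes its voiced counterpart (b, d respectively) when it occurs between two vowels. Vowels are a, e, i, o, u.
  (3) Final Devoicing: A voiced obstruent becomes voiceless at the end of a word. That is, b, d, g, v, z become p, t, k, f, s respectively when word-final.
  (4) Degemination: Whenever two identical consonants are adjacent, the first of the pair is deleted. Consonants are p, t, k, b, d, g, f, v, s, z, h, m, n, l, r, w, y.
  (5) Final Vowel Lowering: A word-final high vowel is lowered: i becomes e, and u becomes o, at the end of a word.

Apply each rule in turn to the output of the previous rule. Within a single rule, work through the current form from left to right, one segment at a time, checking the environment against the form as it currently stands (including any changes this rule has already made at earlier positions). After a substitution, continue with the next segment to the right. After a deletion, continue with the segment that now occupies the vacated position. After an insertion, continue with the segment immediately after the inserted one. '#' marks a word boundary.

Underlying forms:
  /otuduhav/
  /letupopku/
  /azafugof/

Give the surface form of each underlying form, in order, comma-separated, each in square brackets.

/otuduhav/:
  (1) Initial Consonant Epenthesis: [otuduhav] → [totuduhav]
  (2) Intervocalic Voicing: [totuduhav] → [toduduhav]
  (3) Final Devoicing: [toduduhav] → [toduduhaf]
  (4) Degemination: no change — [toduduhaf]
  (5) Final Vowel Lowering: no change — [toduduhaf]
/letupopku/:
  (1) Initial Consonant Epenthesis: no change — [letupopku]
  (2) Intervocalic Voicing: [letupopku] → [ledubopku]
  (3) Final Devoicing: no change — [ledubopku]
  (4) Degemination: no change — [ledubopku]
  (5) Final Vowel Lowering: [ledubopku] → [ledubopko]
/azafugof/:
  (1) Initial Consonant Epenthesis: [azafugof] → [tazafugof]
  (2) Intervocalic Voicing: no change — [tazafugof]
  (3) Final Devoicing: no change — [tazafugof]
  (4) Degemination: no change — [tazafugof]
  (5) Final Vowel Lowering: no change — [tazafugof]

[toduduhaf], [ledubopko], [tazafugof]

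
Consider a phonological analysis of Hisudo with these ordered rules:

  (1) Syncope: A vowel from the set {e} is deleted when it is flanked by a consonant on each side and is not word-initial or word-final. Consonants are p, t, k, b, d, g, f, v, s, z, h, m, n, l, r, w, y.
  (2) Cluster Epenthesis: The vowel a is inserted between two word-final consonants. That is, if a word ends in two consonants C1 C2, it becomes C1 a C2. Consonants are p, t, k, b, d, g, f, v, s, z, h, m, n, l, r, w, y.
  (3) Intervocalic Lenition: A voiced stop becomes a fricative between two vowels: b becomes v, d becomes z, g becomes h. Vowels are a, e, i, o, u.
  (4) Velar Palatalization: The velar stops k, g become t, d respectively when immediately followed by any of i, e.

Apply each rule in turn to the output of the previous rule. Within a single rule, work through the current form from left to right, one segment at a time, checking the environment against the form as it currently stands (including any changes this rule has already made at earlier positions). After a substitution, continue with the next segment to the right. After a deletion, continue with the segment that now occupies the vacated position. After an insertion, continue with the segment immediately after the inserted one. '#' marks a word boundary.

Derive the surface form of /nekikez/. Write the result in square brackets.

[ntikaz]

(1) Syncope: [nekikez] → [nkikz]
(2) Cluster Epenthesis: [nkikz] → [nkikaz]
(3) Intervocalic Lenition: no change — [nkikaz]
(4) Velar Palatalization: [nkikaz] → [ntikaz]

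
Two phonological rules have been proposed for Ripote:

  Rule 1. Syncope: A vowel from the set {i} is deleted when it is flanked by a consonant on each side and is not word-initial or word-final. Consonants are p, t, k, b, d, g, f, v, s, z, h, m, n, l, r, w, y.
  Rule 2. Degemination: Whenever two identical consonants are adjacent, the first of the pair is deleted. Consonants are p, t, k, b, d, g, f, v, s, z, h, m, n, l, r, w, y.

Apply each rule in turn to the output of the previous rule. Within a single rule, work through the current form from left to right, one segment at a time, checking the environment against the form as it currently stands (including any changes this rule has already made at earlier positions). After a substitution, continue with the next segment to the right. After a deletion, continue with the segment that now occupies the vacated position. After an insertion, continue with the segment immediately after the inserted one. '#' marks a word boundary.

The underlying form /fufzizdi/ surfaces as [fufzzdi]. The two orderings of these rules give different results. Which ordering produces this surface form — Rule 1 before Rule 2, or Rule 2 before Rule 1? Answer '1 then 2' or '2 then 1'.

2 then 1

Order 1 then 2:
  1 Syncope: [fufzizdi] → [fufzzdi]
  2 Degemination: [fufzzdi] → [fufzdi]
  result: [fufzdi]
Order 2 then 1:
  2 Degemination: no change — [fufzizdi]
  1 Syncope: [fufzizdi] → [fufzzdi]
  result: [fufzzdi]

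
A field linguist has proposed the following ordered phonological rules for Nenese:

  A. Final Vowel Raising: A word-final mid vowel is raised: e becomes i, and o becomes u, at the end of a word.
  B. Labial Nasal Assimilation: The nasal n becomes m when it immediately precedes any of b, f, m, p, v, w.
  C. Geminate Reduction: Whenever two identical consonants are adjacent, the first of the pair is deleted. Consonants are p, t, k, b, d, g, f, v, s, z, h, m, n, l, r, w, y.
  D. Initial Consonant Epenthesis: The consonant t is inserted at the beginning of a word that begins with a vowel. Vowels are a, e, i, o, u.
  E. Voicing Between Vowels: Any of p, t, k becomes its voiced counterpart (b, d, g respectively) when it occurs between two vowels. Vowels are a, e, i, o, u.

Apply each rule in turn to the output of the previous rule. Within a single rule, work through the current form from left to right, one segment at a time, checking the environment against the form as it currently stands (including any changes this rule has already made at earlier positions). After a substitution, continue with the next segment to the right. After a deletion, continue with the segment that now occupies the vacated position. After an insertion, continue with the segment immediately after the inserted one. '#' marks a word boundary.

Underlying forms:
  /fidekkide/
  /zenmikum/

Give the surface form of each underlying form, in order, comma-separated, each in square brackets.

/fidekkide/:
  A Final Vowel Raising: [fidekkide] → [fidekkidi]
  B Labial Nasal Assimilation: no change — [fidekkidi]
  C Geminate Reduction: [fidekkidi] → [fidekidi]
  D Initial Consonant Epenthesis: no change — [fidekidi]
  E Voicing Between Vowels: [fidekidi] → [fidegidi]
/zenmikum/:
  A Final Vowel Raising: no change — [zenmikum]
  B Labial Nasal Assimilation: [zenmikum] → [zemmikum]
  C Geminate Reduction: [zemmikum] → [zemikum]
  D Initial Consonant Epenthesis: no change — [zemikum]
  E Voicing Between Vowels: [zemikum] → [zemigum]

[fidegidi], [zemigum]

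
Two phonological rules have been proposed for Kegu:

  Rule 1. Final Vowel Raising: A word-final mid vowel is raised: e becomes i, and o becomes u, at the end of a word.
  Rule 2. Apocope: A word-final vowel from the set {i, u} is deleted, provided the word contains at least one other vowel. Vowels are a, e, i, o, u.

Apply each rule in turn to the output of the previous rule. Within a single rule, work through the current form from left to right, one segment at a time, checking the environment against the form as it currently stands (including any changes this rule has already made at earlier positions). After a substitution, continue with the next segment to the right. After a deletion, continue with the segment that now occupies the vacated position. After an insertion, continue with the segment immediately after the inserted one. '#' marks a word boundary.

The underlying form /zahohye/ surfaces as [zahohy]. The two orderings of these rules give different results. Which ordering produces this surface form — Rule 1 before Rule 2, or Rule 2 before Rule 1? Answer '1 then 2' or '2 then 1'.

Order 1 then 2:
  1 Final Vowel Raising: [zahohye] → [zahohyi]
  2 Apocope: [zahohyi] → [zahohy]
  result: [zahohy]
Order 2 then 1:
  2 Apocope: no change — [zahohye]
  1 Final Vowel Raising: [zahohye] → [zahohyi]
  result: [zahohyi]

1 then 2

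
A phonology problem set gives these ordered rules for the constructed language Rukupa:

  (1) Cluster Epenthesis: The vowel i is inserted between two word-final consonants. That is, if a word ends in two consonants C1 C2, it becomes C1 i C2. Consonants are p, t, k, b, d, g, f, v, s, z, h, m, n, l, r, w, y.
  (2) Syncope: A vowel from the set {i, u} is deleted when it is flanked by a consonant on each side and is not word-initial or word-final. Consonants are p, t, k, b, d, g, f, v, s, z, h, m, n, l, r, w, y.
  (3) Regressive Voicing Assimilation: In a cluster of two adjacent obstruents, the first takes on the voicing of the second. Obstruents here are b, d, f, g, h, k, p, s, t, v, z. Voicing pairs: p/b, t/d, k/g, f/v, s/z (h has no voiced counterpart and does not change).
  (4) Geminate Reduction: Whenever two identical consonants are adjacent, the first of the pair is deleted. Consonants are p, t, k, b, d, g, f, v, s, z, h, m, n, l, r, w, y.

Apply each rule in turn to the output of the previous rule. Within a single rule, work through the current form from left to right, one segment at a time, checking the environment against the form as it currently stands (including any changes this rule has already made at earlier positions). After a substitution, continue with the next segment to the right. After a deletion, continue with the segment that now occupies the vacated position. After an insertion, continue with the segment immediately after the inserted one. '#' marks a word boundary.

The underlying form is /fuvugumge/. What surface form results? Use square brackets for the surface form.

(1) Cluster Epenthesis: no change — [fuvugumge]
(2) Syncope: [fuvugumge] → [fvgmge]
(3) Regressive Voicing Assimilation: [fvgmge] → [vvgmge]
(4) Geminate Reduction: [vvgmge] → [vgmge]

[vgmge]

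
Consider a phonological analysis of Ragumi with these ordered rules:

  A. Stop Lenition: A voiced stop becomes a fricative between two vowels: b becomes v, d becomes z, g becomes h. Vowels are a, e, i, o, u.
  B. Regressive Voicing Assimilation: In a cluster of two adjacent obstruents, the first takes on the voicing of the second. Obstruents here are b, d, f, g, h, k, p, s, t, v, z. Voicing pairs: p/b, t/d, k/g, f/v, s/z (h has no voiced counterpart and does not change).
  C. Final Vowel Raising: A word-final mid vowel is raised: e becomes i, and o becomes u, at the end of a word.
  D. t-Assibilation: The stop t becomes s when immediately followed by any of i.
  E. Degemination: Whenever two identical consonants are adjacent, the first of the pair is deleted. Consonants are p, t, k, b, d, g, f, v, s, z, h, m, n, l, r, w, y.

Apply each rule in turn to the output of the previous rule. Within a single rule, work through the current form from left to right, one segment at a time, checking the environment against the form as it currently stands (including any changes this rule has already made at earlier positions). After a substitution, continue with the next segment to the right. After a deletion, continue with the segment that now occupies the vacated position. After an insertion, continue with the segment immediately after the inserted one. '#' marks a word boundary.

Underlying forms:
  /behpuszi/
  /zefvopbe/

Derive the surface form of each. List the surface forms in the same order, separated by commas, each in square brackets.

/behpuszi/:
  A Stop Lenition: no change — [behpuszi]
  B Regressive Voicing Assimilation: [behpuszi] → [behpuzzi]
  C Final Vowel Raising: no change — [behpuzzi]
  D t-Assibilation: no change — [behpuzzi]
  E Degemination: [behpuzzi] → [behpuzi]
/zefvopbe/:
  A Stop Lenition: no change — [zefvopbe]
  B Regressive Voicing Assimilation: [zefvopbe] → [zevvobbe]
  C Final Vowel Raising: [zevvobbe] → [zevvobbi]
  D t-Assibilation: no change — [zevvobbi]
  E Degemination: [zevvobbi] → [zevobi]

[behpuzi], [zevobi]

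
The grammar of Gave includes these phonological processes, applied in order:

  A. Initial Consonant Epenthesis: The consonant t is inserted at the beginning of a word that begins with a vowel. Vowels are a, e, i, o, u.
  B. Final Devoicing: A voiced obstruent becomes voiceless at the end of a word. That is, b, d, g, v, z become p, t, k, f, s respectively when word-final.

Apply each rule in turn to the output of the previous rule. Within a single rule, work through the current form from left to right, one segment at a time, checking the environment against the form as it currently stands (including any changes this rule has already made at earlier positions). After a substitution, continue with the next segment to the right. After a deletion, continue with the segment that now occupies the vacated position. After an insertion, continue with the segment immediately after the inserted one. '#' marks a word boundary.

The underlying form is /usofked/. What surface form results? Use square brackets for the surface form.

[tusofket]

A Initial Consonant Epenthesis: [usofked] → [tusofked]
B Final Devoicing: [tusofked] → [tusofket]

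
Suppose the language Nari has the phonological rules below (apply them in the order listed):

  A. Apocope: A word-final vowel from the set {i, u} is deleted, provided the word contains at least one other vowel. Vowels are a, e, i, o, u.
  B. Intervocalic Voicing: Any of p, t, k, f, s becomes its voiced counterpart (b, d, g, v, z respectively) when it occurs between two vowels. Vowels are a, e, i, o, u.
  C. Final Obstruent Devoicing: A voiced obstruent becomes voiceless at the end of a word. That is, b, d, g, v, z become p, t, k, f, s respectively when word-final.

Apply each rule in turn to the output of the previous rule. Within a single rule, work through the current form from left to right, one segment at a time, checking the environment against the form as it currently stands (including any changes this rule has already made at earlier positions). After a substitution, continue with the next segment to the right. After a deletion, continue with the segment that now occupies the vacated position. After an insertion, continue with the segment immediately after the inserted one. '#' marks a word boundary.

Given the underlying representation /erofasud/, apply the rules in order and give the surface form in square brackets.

[erovazut]

A Apocope: no change — [erofasud]
B Intervocalic Voicing: [erofasud] → [erovazud]
C Final Obstruent Devoicing: [erovazud] → [erovazut]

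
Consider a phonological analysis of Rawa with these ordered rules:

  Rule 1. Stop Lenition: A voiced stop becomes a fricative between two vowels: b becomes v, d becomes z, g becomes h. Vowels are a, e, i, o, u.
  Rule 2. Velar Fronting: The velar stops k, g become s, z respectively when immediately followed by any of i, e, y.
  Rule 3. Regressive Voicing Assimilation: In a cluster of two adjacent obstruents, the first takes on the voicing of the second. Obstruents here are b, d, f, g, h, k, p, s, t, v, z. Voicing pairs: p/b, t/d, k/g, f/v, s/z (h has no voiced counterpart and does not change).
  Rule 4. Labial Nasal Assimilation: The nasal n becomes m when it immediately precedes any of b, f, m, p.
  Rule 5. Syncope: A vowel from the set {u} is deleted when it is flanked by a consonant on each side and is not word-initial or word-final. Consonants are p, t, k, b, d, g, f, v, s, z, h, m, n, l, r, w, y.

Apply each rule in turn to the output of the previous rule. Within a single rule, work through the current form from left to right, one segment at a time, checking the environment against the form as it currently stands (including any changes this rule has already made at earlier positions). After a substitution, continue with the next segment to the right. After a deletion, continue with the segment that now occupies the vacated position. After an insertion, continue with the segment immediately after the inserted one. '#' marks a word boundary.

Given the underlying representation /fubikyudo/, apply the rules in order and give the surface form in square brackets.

[fvisyzo]

Rule 1 Stop Lenition: [fubikyudo] → [fuvikyuzo]
Rule 2 Velar Fronting: [fuvikyuzo] → [fuvisyuzo]
Rule 3 Regressive Voicing Assimilation: no change — [fuvisyuzo]
Rule 4 Labial Nasal Assimilation: no change — [fuvisyuzo]
Rule 5 Syncope: [fuvisyuzo] → [fvisyzo]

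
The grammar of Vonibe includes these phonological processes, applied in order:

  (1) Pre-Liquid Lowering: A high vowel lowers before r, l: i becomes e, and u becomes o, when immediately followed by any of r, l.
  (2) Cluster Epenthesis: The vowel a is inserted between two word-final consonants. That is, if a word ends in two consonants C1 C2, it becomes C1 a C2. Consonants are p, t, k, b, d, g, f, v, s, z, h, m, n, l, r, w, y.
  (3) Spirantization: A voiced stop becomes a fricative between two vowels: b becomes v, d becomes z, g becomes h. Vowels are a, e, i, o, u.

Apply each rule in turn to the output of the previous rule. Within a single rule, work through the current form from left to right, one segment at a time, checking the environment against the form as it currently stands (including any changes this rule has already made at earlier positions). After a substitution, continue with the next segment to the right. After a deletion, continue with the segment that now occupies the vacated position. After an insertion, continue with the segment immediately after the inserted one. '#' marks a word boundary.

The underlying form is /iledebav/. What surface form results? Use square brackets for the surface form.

(1) Pre-Liquid Lowering: [iledebav] → [eledebav]
(2) Cluster Epenthesis: no change — [eledebav]
(3) Spirantization: [eledebav] → [elezevav]

[elezevav]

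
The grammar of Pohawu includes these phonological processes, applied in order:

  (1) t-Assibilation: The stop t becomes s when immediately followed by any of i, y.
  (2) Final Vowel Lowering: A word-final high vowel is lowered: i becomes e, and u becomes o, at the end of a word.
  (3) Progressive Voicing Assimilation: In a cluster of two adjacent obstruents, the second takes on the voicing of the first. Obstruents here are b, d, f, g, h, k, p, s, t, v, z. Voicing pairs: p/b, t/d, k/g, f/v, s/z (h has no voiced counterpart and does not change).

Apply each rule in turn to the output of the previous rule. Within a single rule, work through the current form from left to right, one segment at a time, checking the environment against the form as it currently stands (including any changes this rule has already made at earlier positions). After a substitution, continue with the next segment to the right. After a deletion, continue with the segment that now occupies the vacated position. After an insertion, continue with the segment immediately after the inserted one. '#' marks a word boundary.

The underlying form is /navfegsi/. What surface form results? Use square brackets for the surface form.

[navvegze]

(1) t-Assibilation: no change — [navfegsi]
(2) Final Vowel Lowering: [navfegsi] → [navfegse]
(3) Progressive Voicing Assimilation: [navfegse] → [navvegze]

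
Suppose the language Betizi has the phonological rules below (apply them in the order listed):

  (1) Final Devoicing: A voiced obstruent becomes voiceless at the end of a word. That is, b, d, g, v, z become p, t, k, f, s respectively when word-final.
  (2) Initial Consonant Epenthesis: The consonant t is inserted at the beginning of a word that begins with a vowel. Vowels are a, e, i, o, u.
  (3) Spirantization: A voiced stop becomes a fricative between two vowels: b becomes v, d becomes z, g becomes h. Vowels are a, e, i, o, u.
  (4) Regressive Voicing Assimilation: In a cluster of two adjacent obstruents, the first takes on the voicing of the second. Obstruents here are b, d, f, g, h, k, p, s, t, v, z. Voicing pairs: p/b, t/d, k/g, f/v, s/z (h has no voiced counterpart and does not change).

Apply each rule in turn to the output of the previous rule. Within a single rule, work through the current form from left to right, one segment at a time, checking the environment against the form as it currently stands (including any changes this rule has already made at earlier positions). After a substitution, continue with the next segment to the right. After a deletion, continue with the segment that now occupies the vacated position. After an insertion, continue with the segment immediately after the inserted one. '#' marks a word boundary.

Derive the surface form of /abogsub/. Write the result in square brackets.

[tavoksup]

(1) Final Devoicing: [abogsub] → [abogsup]
(2) Initial Consonant Epenthesis: [abogsup] → [tabogsup]
(3) Spirantization: [tabogsup] → [tavogsup]
(4) Regressive Voicing Assimilation: [tavogsup] → [tavoksup]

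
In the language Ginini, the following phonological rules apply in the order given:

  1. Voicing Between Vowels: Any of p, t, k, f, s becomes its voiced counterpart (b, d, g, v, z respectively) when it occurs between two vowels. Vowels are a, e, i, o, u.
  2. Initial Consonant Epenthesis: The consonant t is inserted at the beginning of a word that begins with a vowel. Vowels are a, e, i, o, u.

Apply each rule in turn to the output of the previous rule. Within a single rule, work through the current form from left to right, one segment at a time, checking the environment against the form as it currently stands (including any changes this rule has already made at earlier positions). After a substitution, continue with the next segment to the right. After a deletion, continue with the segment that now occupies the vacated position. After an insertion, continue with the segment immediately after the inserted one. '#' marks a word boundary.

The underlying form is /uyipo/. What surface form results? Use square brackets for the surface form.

[tuyibo]

1 Voicing Between Vowels: [uyipo] → [uyibo]
2 Initial Consonant Epenthesis: [uyibo] → [tuyibo]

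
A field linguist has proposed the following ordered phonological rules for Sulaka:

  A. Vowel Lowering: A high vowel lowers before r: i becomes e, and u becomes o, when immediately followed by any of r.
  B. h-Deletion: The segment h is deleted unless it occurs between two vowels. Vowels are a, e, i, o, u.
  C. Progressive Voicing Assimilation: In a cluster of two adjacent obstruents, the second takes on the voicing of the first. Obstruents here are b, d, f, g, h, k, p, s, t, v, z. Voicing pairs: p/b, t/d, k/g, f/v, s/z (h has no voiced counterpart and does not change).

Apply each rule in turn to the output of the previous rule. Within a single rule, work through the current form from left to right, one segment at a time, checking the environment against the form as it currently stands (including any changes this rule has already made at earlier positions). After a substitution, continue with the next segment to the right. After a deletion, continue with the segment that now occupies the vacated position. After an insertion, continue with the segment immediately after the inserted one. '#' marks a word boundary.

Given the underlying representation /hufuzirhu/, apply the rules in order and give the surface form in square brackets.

A Vowel Lowering: [hufuzirhu] → [hufuzerhu]
B h-Deletion: [hufuzerhu] → [ufuzeru]
C Progressive Voicing Assimilation: no change — [ufuzeru]

[ufuzeru]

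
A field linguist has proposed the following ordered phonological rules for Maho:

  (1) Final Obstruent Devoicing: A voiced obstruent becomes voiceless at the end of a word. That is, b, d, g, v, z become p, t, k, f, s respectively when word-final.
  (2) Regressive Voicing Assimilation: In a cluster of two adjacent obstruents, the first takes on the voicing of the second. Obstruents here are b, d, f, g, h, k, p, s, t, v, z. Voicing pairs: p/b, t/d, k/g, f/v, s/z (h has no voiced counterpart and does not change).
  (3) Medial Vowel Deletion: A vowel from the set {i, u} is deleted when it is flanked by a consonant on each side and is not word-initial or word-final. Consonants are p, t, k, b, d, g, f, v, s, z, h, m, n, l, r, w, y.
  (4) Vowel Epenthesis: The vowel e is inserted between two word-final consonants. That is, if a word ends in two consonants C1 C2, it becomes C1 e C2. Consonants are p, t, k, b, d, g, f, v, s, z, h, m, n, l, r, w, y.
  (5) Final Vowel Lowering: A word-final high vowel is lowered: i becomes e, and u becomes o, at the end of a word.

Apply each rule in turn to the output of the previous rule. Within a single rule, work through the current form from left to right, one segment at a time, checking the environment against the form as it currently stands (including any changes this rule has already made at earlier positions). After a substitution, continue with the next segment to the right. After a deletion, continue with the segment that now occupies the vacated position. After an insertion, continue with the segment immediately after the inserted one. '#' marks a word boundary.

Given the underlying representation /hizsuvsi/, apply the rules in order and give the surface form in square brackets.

(1) Final Obstruent Devoicing: no change — [hizsuvsi]
(2) Regressive Voicing Assimilation: [hizsuvsi] → [hissufsi]
(3) Medial Vowel Deletion: [hissufsi] → [hssfsi]
(4) Vowel Epenthesis: no change — [hssfsi]
(5) Final Vowel Lowering: [hssfsi] → [hssfse]

[hssfse]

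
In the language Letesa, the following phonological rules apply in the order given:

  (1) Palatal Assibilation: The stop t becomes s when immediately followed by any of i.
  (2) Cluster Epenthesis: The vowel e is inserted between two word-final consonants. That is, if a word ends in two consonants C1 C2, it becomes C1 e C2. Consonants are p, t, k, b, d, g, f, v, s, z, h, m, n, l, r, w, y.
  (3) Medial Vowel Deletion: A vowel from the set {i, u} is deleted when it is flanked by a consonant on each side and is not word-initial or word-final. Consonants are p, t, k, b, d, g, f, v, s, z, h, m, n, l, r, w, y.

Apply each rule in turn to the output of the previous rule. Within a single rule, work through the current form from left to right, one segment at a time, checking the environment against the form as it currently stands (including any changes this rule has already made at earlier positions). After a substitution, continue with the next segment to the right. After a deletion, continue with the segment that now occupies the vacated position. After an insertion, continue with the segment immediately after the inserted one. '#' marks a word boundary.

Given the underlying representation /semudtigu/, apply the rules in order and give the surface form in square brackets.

[semdsgu]

(1) Palatal Assibilation: [semudtigu] → [semudsigu]
(2) Cluster Epenthesis: no change — [semudsigu]
(3) Medial Vowel Deletion: [semudsigu] → [semdsgu]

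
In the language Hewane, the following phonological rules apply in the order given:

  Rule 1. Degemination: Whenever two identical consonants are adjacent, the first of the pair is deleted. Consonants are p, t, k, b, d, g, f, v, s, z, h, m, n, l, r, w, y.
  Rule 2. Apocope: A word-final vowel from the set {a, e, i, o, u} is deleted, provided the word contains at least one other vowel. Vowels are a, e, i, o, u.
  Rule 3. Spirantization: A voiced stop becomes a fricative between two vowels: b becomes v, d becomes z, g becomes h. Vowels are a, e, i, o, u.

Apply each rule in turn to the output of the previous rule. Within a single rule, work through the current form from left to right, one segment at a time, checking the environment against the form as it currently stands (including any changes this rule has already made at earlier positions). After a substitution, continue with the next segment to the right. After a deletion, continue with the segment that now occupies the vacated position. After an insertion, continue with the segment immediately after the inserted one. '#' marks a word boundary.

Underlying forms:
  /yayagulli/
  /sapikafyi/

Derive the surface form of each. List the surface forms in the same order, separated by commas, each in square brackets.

/yayagulli/:
  Rule 1 Degemination: [yayagulli] → [yayaguli]
  Rule 2 Apocope: [yayaguli] → [yayagul]
  Rule 3 Spirantization: [yayagul] → [yayahul]
/sapikafyi/:
  Rule 1 Degemination: no change — [sapikafyi]
  Rule 2 Apocope: [sapikafyi] → [sapikafy]
  Rule 3 Spirantization: no change — [sapikafy]

[yayahul], [sapikafy]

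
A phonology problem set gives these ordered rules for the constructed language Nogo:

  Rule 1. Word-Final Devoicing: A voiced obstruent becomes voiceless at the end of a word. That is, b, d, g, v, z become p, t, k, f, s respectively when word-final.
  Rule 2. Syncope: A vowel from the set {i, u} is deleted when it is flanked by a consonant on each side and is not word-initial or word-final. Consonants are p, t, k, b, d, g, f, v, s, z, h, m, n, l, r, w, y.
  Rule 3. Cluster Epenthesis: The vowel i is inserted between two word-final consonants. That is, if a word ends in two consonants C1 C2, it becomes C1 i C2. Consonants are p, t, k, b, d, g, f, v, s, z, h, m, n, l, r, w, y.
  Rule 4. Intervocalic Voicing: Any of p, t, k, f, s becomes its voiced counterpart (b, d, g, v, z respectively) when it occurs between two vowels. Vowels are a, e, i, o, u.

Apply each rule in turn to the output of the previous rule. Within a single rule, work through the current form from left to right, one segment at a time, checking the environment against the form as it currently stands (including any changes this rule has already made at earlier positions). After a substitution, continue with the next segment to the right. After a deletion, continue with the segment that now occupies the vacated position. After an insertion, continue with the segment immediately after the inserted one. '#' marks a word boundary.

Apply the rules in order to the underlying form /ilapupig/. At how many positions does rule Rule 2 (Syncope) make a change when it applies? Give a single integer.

2

Rule 1 Word-Final Devoicing: [ilapupig] → [ilapupik]
Rule 2 Syncope: [ilapupik] → [ilappk]
Rule 3 Cluster Epenthesis: [ilappk] → [ilappik]
Rule 4 Intervocalic Voicing: no change — [ilappik]
Rule Rule 2 changed 2 position(s).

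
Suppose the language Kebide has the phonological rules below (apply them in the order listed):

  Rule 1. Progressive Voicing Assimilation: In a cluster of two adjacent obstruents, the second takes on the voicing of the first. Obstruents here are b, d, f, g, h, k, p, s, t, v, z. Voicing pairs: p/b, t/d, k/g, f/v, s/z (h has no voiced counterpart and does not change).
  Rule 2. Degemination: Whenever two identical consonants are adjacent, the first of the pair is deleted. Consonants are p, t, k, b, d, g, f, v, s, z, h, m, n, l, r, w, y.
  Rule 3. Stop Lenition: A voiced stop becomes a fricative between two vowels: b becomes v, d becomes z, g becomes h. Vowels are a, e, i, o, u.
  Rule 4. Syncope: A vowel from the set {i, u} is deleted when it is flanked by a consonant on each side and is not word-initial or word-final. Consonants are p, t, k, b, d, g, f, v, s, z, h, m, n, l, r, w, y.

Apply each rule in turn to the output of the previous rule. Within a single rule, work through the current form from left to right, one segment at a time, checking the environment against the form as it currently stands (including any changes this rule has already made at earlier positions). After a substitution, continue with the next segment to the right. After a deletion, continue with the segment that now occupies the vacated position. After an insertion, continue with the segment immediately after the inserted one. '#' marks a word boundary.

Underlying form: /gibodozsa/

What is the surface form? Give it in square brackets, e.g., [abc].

[gvozoza]

Rule 1 Progressive Voicing Assimilation: [gibodozsa] → [gibodozza]
Rule 2 Degemination: [gibodozza] → [gibodoza]
Rule 3 Stop Lenition: [gibodoza] → [givozoza]
Rule 4 Syncope: [givozoza] → [gvozoza]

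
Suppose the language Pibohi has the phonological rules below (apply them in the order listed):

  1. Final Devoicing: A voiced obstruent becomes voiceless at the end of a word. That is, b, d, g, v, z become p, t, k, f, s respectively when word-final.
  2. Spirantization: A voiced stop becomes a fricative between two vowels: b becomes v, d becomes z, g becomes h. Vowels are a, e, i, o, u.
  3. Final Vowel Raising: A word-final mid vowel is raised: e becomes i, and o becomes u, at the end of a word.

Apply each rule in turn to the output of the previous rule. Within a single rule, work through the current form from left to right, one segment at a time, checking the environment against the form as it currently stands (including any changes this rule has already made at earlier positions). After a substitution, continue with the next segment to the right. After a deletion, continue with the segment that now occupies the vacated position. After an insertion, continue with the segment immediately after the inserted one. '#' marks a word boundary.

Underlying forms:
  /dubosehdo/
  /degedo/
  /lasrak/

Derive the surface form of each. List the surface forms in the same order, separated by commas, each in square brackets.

[duvosehdu], [dehezu], [lasrak]

/dubosehdo/:
  1 Final Devoicing: no change — [dubosehdo]
  2 Spirantization: [dubosehdo] → [duvosehdo]
  3 Final Vowel Raising: [duvosehdo] → [duvosehdu]
/degedo/:
  1 Final Devoicing: no change — [degedo]
  2 Spirantization: [degedo] → [dehezo]
  3 Final Vowel Raising: [dehezo] → [dehezu]
/lasrak/:
  1 Final Devoicing: no change — [lasrak]
  2 Spirantization: no change — [lasrak]
  3 Final Vowel Raising: no change — [lasrak]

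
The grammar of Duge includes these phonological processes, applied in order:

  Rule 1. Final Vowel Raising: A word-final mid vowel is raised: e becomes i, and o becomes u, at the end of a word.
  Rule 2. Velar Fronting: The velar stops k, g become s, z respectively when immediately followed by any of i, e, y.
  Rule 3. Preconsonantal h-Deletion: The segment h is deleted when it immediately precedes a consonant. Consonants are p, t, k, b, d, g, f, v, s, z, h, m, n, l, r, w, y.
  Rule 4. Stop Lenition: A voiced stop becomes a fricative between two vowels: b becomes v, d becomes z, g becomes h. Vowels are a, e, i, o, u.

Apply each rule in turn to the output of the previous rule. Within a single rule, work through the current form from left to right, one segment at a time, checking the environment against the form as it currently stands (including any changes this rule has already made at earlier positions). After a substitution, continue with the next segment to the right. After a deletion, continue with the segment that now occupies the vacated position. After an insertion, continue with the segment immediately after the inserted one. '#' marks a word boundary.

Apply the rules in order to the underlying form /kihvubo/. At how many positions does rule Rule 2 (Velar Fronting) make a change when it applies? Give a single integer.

Rule 1 Final Vowel Raising: [kihvubo] → [kihvubu]
Rule 2 Velar Fronting: [kihvubu] → [sihvubu]
Rule 3 Preconsonantal h-Deletion: [sihvubu] → [sivubu]
Rule 4 Stop Lenition: [sivubu] → [sivuvu]
Rule Rule 2 changed 1 position(s).

1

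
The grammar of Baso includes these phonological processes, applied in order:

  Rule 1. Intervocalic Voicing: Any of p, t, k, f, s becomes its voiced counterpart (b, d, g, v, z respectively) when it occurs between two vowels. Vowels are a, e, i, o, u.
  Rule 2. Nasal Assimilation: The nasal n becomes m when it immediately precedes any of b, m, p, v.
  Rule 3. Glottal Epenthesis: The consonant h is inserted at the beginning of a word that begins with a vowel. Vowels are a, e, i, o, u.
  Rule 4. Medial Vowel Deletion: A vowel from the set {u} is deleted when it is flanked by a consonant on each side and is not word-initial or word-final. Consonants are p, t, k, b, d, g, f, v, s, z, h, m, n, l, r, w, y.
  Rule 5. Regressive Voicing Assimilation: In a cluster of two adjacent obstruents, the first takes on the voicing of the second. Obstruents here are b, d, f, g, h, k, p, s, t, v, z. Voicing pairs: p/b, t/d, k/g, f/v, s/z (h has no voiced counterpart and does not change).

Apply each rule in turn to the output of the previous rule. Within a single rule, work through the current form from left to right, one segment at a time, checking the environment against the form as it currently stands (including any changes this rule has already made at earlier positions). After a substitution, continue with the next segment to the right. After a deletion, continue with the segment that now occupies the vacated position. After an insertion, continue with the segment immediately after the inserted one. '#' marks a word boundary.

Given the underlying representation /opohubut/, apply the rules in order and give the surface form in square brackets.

[hobohpt]

Rule 1 Intervocalic Voicing: [opohubut] → [obohubut]
Rule 2 Nasal Assimilation: no change — [obohubut]
Rule 3 Glottal Epenthesis: [obohubut] → [hobohubut]
Rule 4 Medial Vowel Deletion: [hobohubut] → [hobohbt]
Rule 5 Regressive Voicing Assimilation: [hobohbt] → [hobohpt]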